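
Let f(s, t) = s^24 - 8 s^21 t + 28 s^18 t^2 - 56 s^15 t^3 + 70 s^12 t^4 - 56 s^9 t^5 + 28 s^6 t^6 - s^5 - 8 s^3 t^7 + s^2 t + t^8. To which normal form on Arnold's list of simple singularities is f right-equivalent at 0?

D_9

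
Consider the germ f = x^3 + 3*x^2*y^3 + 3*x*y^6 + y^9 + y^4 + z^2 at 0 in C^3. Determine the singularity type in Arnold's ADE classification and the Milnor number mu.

Type E6, Milnor number mu = 6.

The Hessian of f at 0 has rank 1. Corank 2; j^3 = x^3 is a perfect cube, so E-series; the 4-jet and mu = 6 give E_6.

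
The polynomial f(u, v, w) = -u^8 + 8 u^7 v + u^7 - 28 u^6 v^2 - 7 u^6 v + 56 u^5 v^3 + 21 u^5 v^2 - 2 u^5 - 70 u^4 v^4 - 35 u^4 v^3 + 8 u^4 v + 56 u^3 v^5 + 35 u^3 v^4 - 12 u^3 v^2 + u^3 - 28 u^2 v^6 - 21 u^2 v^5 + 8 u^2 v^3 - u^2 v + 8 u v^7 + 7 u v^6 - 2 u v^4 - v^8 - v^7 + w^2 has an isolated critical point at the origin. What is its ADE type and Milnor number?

Type D9, Milnor number mu = 9.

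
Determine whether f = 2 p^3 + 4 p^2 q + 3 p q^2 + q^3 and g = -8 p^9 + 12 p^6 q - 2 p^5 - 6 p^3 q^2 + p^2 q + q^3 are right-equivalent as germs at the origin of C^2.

Yes.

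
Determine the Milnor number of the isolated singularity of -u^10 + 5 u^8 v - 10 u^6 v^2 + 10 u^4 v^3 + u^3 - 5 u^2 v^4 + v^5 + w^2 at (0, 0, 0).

8

The Hessian of f at 0 is [[0, 0, 0], [0, 0, 0], [0, 0, 2]] with rank 1, so corank 2. A Groebner basis of the Jacobian ideal J(f) in C{u,v,w} is {v^4, u^2, w}; counting standard monomials gives mu = 8. Corank 2; j^3 = u^3 is a perfect cube, so E-series; the 5-jet and mu = 8 give E_8.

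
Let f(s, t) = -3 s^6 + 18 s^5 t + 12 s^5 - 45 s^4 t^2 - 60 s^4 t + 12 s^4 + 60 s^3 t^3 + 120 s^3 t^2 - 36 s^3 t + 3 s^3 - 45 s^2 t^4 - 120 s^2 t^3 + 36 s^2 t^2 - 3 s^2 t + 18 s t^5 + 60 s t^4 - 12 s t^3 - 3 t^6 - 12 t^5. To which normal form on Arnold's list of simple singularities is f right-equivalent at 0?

D_7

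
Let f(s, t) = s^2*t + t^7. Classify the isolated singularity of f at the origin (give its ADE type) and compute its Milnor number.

The Hessian of f at 0 is [[0, 0], [0, 0]] with rank 0, so corank 2. A Groebner basis of the Jacobian ideal J(f) in C{s,t} is {s^2/7 + t^6, s^3, s*t}; counting standard monomials gives mu = 8. Corank 2; j^3 = s^2*t has shape L^2 M (L != M), so D-series; mu = 8 gives D_8.

Type D_8, Milnor number mu = 8.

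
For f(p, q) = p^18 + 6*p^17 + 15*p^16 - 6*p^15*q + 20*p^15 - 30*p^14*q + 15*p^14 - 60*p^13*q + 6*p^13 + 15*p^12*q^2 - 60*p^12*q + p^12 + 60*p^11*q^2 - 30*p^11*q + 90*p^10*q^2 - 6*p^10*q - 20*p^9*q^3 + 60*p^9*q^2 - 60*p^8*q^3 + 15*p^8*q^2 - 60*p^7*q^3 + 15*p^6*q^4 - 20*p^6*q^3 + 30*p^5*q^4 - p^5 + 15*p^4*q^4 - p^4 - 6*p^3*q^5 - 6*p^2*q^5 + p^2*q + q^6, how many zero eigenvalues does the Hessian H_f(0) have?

2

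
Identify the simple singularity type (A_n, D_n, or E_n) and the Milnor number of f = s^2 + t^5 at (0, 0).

The Hessian of f at 0 has rank 1. Corank 1: A-series; mu = 4 gives A_4.

Type A4, Milnor number mu = 4.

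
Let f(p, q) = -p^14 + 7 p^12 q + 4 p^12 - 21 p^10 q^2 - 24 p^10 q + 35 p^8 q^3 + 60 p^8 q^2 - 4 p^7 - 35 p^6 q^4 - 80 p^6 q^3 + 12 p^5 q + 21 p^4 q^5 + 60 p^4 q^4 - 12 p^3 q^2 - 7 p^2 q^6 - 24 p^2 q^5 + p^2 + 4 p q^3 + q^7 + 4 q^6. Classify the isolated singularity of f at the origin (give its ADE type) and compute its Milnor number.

The Hessian of f at 0 has rank 1. Corank 1: A-series; mu = 6 gives A_6.

Type A_6, Milnor number mu = 6.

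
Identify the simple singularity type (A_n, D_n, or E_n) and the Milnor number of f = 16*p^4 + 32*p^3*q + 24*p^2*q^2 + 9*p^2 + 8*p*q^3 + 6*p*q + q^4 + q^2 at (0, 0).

Type A_{3}, Milnor number mu = 3.

The Hessian of f at 0 has rank 1. Corank 1: A-series; mu = 3 gives A_3.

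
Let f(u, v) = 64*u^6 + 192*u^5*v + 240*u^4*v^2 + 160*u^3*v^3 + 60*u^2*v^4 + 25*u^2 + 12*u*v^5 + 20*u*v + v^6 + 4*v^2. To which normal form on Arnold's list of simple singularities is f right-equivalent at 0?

The Hessian of f at 0 has rank 1. Corank 1: A-series; mu = 5 gives A_5.

A5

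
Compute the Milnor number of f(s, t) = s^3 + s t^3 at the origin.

7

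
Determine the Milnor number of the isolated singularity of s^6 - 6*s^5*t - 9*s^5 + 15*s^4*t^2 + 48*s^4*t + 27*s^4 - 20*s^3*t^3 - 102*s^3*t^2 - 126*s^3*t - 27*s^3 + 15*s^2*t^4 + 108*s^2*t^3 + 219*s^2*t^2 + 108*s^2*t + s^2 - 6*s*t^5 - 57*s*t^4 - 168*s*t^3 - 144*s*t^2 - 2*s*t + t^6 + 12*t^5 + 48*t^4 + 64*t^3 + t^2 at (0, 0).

2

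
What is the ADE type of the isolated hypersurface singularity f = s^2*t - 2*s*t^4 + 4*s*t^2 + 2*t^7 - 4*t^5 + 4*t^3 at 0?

The Hessian of f at 0 is [[0, 0], [0, 0]] with rank 0, so corank 2. A Groebner basis of the Jacobian ideal J(f) in C{s,t} is {s^2/6 + s*t^3 + 8*s*t/3 + 14*t^2/3, -s*t + t^4 - 2*t^2, s^3 - 12*s*t^2 - 16*t^3, s^2*t + 4*s*t^2 + 4*t^3}; counting standard monomials gives mu = 8. Corank 2; j^3 = t*(s + 2*t)^2 has shape L^2 M (L != M), so D-series; mu = 8 gives D_8.

D_8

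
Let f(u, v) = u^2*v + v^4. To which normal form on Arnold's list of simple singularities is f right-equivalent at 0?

The Hessian of f at 0 has rank 0. Corank 2; j^3 = u^2*v has shape L^2 M (L != M), so D-series; mu = 5 gives D_5.

D5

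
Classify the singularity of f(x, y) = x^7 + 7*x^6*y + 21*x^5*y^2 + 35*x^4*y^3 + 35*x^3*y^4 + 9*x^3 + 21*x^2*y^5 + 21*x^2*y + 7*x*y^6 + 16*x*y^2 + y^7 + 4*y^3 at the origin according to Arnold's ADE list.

D8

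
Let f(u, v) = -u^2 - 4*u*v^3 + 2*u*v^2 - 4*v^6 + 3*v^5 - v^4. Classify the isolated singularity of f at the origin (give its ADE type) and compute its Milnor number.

Type A_{4}, Milnor number mu = 4.

The Hessian of f at 0 has rank 1. Corank 1: A-series; mu = 4 gives A_4.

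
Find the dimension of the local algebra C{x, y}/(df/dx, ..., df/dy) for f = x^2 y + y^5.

6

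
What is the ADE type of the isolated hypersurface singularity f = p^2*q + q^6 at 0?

D_{7}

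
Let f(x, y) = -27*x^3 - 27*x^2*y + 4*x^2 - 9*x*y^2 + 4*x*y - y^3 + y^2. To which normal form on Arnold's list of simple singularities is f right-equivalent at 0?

The Hessian of f at 0 has rank 1. Corank 1: A-series; mu = 2 gives A_2.

A_{2}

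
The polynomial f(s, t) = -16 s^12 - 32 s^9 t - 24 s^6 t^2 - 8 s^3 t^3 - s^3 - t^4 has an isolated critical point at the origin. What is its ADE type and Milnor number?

Type E6, Milnor number mu = 6.

The Hessian of f at 0 is [[0, 0], [0, 0]] with rank 0, so corank 2. A Groebner basis of the Jacobian ideal J(f) in C{s,t} is {t^3, s^2}; counting standard monomials gives mu = 6. Corank 2; j^3 = -s^3 is a perfect cube, so E-series; the 4-jet and mu = 6 give E_6.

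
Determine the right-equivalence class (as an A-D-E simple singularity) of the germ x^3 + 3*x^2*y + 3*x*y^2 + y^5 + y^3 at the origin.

The Hessian of f at 0 has rank 0. Corank 2; j^3 = (x + y)^3 is a perfect cube, so E-series; the 5-jet and mu = 8 give E_8.

E8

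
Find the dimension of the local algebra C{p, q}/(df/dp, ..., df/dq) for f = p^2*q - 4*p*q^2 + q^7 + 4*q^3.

The Hessian of f at 0 is [[0, 0], [0, 0]] with rank 0, so corank 2. A Groebner basis of the Jacobian ideal J(f) in C{p,q} is {p^2/7 + q^6 - 4*q^2/7, p^3 - 8*q^3, p*q - 2*q^2}; counting standard monomials gives mu = 8. Corank 2; j^3 = q*(p - 2*q)^2 has shape L^2 M (L != M), so D-series; mu = 8 gives D_8.

8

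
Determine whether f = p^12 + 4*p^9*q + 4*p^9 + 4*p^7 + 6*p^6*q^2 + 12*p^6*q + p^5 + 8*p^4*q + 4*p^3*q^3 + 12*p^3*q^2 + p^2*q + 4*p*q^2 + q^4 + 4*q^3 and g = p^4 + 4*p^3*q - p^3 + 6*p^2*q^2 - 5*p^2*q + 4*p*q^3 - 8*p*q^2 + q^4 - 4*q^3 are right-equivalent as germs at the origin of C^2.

The Hessian of f at 0 has rank 0. Corank 2; j^3 = q*(p + 2*q)^2 has shape L^2 M (L != M), so D-series; mu = 5 gives D_5. The Hessian of g at 0 has rank 0. Corank 2; j^3 = -(p + q)*(p + 2*q)^2 has shape L^2 M (L != M), so D-series; mu = 5 gives D_5. Both have type D_5, hence right-equivalent.

Yes.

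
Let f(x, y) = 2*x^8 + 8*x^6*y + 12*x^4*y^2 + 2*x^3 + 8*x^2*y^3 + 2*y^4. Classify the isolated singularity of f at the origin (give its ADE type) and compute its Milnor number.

The Hessian of f at 0 is [[0, 0], [0, 0]] with rank 0, so corank 2. A Groebner basis of the Jacobian ideal J(f) in C{x,y} is {y^3, x^2}; counting standard monomials gives mu = 6. Corank 2; j^3 = 2*x^3 is a perfect cube, so E-series; the 4-jet and mu = 6 give E_6.

Type E6, Milnor number mu = 6.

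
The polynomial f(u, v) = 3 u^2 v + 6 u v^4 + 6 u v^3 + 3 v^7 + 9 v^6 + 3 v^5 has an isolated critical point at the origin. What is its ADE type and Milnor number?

Type D_7, Milnor number mu = 7.

The Hessian of f at 0 has rank 0. Corank 2; j^3 = 3*u^2*v has shape L^2 M (L != M), so D-series; mu = 7 gives D_7.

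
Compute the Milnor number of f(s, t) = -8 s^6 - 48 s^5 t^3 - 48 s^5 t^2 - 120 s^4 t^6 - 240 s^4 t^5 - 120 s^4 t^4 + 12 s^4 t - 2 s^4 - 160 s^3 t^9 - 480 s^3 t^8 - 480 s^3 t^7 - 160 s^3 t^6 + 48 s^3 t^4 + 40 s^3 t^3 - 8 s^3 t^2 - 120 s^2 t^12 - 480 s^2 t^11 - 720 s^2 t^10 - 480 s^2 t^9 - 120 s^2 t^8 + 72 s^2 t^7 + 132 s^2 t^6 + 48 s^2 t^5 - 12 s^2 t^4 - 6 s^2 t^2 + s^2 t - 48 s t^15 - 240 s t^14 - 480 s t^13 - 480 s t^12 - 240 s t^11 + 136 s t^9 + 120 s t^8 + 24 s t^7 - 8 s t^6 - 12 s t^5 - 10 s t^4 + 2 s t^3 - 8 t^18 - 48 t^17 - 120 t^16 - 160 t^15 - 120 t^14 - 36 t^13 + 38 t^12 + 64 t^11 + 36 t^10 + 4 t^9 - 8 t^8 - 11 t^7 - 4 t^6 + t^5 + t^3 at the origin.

4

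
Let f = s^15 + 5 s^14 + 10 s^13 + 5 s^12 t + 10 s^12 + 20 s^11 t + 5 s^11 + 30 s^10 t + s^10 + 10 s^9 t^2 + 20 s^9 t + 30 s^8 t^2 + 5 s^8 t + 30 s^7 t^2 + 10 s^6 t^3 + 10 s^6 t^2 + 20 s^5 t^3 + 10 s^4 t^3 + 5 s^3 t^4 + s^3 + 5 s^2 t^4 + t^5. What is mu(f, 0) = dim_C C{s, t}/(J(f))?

8

The Hessian of f at 0 has rank 0. Corank 2; j^3 = s^3 is a perfect cube, so E-series; the 5-jet and mu = 8 give E_8.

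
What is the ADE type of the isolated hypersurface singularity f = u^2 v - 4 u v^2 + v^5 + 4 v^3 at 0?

D_6

The Hessian of f at 0 has rank 0. Corank 2; j^3 = v*(u - 2*v)^2 has shape L^2 M (L != M), so D-series; mu = 6 gives D_6.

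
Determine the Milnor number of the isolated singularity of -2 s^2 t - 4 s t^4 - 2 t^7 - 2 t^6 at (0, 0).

7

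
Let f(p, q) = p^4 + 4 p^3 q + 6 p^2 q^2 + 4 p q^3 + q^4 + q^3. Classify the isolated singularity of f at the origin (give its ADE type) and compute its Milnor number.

Type E_{6}, Milnor number mu = 6.

The Hessian of f at 0 is [[0, 0], [0, 0]] with rank 0, so corank 2. A Groebner basis of the Jacobian ideal J(f) in C{p,q} is {p^3 + 3*p^2*q, q^2}; counting standard monomials gives mu = 6. Corank 2; j^3 = q^3 is a perfect cube, so E-series; the 4-jet and mu = 6 give E_6.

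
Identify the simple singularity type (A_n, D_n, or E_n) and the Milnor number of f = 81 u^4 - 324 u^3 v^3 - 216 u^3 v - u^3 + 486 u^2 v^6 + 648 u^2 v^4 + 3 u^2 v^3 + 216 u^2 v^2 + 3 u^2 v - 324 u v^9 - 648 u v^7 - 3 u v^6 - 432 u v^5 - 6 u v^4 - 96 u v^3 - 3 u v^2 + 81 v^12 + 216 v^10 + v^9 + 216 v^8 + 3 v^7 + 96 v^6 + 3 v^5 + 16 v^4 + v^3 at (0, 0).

Type E_6, Milnor number mu = 6.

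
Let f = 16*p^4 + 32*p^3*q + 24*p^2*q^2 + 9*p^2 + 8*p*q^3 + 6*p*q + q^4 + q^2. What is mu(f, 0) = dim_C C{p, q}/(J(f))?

The Hessian of f at 0 has rank 1. Corank 1: A-series; mu = 3 gives A_3.

3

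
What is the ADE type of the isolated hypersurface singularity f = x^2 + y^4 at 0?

A_{3}

The Hessian of f at 0 has rank 1. Corank 1: A-series; mu = 3 gives A_3.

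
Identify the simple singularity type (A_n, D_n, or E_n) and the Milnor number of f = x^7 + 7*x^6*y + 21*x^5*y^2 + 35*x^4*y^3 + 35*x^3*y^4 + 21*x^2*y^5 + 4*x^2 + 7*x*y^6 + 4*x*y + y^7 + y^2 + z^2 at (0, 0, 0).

The Hessian of f at 0 has rank 2. Corank 1: A-series; mu = 6 gives A_6.

Type A_6, Milnor number mu = 6.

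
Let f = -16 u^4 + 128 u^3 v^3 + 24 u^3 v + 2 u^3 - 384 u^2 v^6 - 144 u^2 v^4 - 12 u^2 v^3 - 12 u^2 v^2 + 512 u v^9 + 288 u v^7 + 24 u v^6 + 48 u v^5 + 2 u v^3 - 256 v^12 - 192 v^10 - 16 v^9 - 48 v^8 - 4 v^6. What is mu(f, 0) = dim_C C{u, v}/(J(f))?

The Hessian of f at 0 has rank 0. Corank 2; j^3 = 2*u^3 is a perfect cube, so E-series; the 4-jet and mu = 7 give E_7.

7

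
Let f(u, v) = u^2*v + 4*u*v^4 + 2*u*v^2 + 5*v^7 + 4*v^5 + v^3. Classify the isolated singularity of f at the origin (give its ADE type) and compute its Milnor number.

The Hessian of f at 0 has rank 0. Corank 2; j^3 = v*(u + v)^2 has shape L^2 M (L != M), so D-series; mu = 8 gives D_8.

Type D_8, Milnor number mu = 8.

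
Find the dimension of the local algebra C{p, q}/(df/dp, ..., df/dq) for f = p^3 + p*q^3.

7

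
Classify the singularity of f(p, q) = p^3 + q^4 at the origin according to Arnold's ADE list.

The Hessian of f at 0 is [[0, 0], [0, 0]] with rank 0, so corank 2. A Groebner basis of the Jacobian ideal J(f) in C{p,q} is {q^3, p^2}; counting standard monomials gives mu = 6. Corank 2; j^3 = p^3 is a perfect cube, so E-series; the 4-jet and mu = 6 give E_6.

E6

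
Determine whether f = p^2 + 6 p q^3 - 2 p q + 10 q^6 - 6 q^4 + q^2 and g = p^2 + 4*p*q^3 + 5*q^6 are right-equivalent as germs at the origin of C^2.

Yes.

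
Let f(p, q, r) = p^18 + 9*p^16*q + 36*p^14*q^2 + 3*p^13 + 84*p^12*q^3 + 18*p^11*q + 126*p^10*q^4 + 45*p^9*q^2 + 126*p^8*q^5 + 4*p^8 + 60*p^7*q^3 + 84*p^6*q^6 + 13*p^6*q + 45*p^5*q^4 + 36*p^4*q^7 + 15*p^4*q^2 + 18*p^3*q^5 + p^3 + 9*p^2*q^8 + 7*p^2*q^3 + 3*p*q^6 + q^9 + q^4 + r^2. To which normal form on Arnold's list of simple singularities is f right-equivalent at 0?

The Hessian of f at 0 has rank 1. Corank 2; j^3 = p^3 is a perfect cube, so E-series; the 4-jet and mu = 6 give E_6.

E_{6}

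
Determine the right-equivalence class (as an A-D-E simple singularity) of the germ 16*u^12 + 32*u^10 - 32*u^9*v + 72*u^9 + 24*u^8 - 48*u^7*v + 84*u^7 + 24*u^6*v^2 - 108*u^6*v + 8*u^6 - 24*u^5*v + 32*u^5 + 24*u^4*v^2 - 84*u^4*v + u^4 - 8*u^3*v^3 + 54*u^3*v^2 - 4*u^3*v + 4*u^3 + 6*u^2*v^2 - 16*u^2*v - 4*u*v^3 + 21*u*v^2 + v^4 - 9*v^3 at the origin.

The Hessian of f at 0 is [[0, 0], [0, 0]] with rank 0, so corank 2. A Groebner basis of the Jacobian ideal J(f) in C{u,v} is {u*v^2 - 6*u*v + 9*v^2, -4*u*v + v^3 + 6*v^2, u^2 - 5*u*v/2 + 3*v^2/2}; counting standard monomials gives mu = 5. Corank 2; j^3 = (u - v)*(2*u - 3*v)^2 has shape L^2 M (L != M), so D-series; mu = 5 gives D_5.

D_5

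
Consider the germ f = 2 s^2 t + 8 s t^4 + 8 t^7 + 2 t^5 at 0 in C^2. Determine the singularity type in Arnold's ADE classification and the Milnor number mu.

Type D_6, Milnor number mu = 6.

The Hessian of f at 0 is [[0, 0], [0, 0]] with rank 0, so corank 2. A Groebner basis of the Jacobian ideal J(f) in C{s,t} is {s*t/2 + t^4, s*t^2, s^2 - 5*s*t/2}; counting standard monomials gives mu = 6. Corank 2; j^3 = 2*s^2*t has shape L^2 M (L != M), so D-series; mu = 6 gives D_6.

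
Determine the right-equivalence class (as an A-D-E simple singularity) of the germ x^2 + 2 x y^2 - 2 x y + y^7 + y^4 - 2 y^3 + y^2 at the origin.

A_6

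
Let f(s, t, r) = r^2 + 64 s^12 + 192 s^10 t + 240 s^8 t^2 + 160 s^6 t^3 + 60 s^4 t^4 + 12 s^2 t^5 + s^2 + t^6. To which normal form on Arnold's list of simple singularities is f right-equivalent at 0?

The Hessian of f at 0 has rank 2. Corank 1: A-series; mu = 5 gives A_5.

A_5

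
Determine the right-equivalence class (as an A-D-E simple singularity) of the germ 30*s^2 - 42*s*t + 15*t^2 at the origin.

A_1

The Hessian of f at 0 has rank 2. Corank 0: nondegenerate Morse point, so A_1.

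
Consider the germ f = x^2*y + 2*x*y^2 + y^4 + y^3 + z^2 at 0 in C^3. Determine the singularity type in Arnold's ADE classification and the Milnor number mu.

The Hessian of f at 0 has rank 1. Corank 2; j^3 = y*(x + y)^2 has shape L^2 M (L != M), so D-series; mu = 5 gives D_5.

Type D_{5}, Milnor number mu = 5.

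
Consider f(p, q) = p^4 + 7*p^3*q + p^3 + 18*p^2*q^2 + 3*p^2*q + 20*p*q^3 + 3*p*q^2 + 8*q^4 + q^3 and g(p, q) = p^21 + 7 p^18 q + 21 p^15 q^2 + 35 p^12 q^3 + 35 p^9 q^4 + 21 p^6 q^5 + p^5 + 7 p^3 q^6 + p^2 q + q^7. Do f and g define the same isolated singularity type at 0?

No.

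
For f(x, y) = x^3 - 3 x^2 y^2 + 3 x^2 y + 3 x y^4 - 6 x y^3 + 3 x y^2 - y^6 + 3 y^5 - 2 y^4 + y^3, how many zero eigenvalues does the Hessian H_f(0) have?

2

Hessian at 0 has rank 0.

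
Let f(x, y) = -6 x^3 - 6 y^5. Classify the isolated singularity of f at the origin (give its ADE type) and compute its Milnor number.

Type E8, Milnor number mu = 8.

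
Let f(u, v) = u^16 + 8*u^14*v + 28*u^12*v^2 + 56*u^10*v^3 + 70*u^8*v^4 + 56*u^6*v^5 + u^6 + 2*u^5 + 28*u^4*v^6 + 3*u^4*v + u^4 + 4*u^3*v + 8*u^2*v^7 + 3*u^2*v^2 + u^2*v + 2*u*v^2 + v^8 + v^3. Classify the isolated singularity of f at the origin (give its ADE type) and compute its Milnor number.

The Hessian of f at 0 has rank 0. Corank 2; j^3 = v*(u + v)^2 has shape L^2 M (L != M), so D-series; mu = 9 gives D_9.

Type D_9, Milnor number mu = 9.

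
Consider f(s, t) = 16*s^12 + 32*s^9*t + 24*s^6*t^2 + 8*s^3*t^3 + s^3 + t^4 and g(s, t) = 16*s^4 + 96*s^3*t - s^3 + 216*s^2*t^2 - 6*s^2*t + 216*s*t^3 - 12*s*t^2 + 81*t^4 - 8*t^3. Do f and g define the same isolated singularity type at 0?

The Hessian of f at 0 is [[0, 0], [0, 0]] with rank 0, so corank 2. A Groebner basis of the Jacobian ideal J(f) in C{s,t} is {t^3, s^2}; counting standard monomials gives mu = 6. Corank 2; j^3 = s^3 is a perfect cube, so E-series; the 4-jet and mu = 6 give E_6. The Hessian of g at 0 is [[0, 0], [0, 0]] with rank 0, so corank 2. A Groebner basis of the Jacobian ideal J(g) in C{s,t} is {t^4, s*t^2 + 11*t^3/6, s^2 + 4*s*t + 4*t^2}; counting standard monomials gives mu = 6. Corank 2; j^3 = -(s + 2*t)^3 is a perfect cube, so E-series; the 4-jet and mu = 6 give E_6. Both have type E_6, hence right-equivalent.

Yes.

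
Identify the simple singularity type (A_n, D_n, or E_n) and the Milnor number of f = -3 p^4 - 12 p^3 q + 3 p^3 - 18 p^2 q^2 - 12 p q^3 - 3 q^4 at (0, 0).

Type E_6, Milnor number mu = 6.

The Hessian of f at 0 is [[0, 0], [0, 0]] with rank 0, so corank 2. A Groebner basis of the Jacobian ideal J(f) in C{p,q} is {q^4, p*q^2 + q^3/3, p^2}; counting standard monomials gives mu = 6. Corank 2; j^3 = 3*p^3 is a perfect cube, so E-series; the 4-jet and mu = 6 give E_6.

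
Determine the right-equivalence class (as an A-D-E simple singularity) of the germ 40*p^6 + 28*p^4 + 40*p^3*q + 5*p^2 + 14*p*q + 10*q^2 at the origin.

The Hessian of f at 0 has rank 2. Corank 0: nondegenerate Morse point, so A_1.

A1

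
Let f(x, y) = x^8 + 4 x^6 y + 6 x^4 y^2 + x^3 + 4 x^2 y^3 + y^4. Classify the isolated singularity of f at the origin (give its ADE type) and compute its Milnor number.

Type E6, Milnor number mu = 6.

The Hessian of f at 0 has rank 0. Corank 2; j^3 = x^3 is a perfect cube, so E-series; the 4-jet and mu = 6 give E_6.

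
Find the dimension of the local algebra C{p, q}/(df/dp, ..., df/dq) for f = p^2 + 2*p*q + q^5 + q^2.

The Hessian of f at 0 has rank 1. Corank 1: A-series; mu = 4 gives A_4.

4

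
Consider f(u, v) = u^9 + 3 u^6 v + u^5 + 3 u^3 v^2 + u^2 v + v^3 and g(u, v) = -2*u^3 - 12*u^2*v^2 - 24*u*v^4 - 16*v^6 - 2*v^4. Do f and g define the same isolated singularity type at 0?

No.

The Hessian of f at 0 has rank 0. Corank 2; j^3 = v*(u^2 + v^2) splits into three distinct lines over C (the quadratic factor has nonzero discriminant), so D_4. The Hessian of g at 0 has rank 0. Corank 2; j^3 = -2*u^3 is a perfect cube, so E-series; the 4-jet and mu = 6 give E_6. f is D_4 but g is E_6, hence not right-equivalent.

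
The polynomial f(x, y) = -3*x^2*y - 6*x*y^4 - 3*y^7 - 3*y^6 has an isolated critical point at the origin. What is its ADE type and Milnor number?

Type D_{7}, Milnor number mu = 7.

The Hessian of f at 0 has rank 0. Corank 2; j^3 = -3*x^2*y has shape L^2 M (L != M), so D-series; mu = 7 gives D_7.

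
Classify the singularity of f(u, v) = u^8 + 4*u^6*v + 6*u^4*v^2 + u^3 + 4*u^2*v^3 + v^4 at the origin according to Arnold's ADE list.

E_6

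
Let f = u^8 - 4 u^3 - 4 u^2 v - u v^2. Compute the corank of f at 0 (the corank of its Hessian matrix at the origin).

The Hessian at 0 is [[0, 0], [0, 0]] of rank 0; hence corank 2.

2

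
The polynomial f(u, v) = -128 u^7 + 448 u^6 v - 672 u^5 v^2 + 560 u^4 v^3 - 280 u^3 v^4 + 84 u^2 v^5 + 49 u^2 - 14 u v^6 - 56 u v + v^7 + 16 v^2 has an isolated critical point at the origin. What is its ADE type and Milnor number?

Type A6, Milnor number mu = 6.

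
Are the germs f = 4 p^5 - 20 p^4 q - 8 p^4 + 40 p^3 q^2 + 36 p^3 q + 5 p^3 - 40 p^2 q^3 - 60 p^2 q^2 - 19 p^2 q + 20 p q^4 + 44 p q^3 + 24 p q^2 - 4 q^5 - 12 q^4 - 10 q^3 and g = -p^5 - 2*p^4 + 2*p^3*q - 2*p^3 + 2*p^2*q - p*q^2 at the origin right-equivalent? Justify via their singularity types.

Yes.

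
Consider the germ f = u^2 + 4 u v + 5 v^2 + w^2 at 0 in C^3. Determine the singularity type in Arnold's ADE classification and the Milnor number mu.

The Hessian of f at 0 is [[2, 4, 0], [4, 10, 0], [0, 0, 2]] with rank 3, so corank 0. A Groebner basis of the Jacobian ideal J(f) in C{u,v,w} is {u, v, w}; counting standard monomials gives mu = 1. Corank 0: nondegenerate Morse point, so A_1.

Type A_{1}, Milnor number mu = 1.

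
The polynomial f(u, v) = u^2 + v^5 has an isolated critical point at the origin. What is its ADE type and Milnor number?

Type A_4, Milnor number mu = 4.

The Hessian of f at 0 has rank 1. Corank 1: A-series; mu = 4 gives A_4.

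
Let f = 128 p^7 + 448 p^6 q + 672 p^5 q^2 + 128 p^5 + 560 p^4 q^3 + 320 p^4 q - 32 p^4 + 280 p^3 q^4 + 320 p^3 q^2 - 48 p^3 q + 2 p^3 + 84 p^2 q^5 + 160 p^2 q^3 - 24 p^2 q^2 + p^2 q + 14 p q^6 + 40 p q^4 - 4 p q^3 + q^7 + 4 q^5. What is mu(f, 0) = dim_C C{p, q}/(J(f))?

8

The Hessian of f at 0 is [[0, 0], [0, 0]] with rank 0, so corank 2. A Groebner basis of the Jacobian ideal J(f) in C{p,q} is {135*p^2/344 + p*q^3 + 491*p*q^2/172 - 313*p*q/688 + 313*q^3/344, -103*p^2/86 - 833*p*q^2/86 + 249*p*q/172 + q^4 - 249*q^3/86, p^3 - 8*p^2/43 - 48*p*q^2/43 + 8*p*q/43 - 16*q^3/43, p^2*q + 7*p^2/172 + 107*p*q^2/86 - 57*p*q/344 + 57*q^3/172}; counting standard monomials gives mu = 8. Corank 2; j^3 = p^2*(2*p + q) has shape L^2 M (L != M), so D-series; mu = 8 gives D_8.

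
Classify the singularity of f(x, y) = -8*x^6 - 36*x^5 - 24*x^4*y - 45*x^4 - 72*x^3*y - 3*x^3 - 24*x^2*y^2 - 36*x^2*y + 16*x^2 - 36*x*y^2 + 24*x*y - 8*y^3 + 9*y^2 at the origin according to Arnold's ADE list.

The Hessian of f at 0 has rank 1. Corank 1: A-series; mu = 2 gives A_2.

A2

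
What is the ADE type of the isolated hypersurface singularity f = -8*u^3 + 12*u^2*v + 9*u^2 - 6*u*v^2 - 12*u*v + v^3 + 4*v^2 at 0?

The Hessian of f at 0 is [[18, -12], [-12, 8]] with rank 1, so corank 1. A Groebner basis of the Jacobian ideal J(f) in C{u,v} is {v^2, u - 2*v/3}; counting standard monomials gives mu = 2. Corank 1: A-series; mu = 2 gives A_2.

A2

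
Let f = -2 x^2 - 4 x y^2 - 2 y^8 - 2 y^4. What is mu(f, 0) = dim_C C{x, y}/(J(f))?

7

The Hessian of f at 0 has rank 1. Corank 1: A-series; mu = 7 gives A_7.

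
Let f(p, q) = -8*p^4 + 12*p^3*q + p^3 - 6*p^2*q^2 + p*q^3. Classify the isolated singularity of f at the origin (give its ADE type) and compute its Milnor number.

The Hessian of f at 0 has rank 0. Corank 2; j^3 = p^3 is a perfect cube, so E-series; the 4-jet and mu = 7 give E_7.

Type E_7, Milnor number mu = 7.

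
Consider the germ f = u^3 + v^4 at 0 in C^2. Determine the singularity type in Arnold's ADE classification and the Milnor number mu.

Type E_6, Milnor number mu = 6.

The Hessian of f at 0 has rank 0. Corank 2; j^3 = u^3 is a perfect cube, so E-series; the 4-jet and mu = 6 give E_6.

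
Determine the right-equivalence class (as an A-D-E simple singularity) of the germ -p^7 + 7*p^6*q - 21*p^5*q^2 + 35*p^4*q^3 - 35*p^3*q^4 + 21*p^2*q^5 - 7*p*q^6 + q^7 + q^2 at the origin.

The Hessian of f at 0 has rank 1. Corank 1: A-series; mu = 6 gives A_6.

A_{6}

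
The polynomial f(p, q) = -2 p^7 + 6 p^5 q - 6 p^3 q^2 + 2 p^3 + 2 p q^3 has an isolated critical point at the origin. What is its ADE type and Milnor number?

The Hessian of f at 0 has rank 0. Corank 2; j^3 = 2*p^3 is a perfect cube, so E-series; the 4-jet and mu = 7 give E_7.

Type E7, Milnor number mu = 7.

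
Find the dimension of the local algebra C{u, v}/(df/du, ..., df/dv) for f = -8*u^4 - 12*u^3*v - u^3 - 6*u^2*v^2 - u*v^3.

The Hessian of f at 0 has rank 0. Corank 2; j^3 = -u^3 is a perfect cube, so E-series; the 4-jet and mu = 7 give E_7.

7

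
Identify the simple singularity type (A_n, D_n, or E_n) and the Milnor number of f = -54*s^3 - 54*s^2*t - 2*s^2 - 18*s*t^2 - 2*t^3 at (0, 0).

The Hessian of f at 0 is [[-4, 0], [0, 0]] with rank 1, so corank 1. A Groebner basis of the Jacobian ideal J(f) in C{s,t} is {t^2, s}; counting standard monomials gives mu = 2. Corank 1: A-series; mu = 2 gives A_2.

Type A_2, Milnor number mu = 2.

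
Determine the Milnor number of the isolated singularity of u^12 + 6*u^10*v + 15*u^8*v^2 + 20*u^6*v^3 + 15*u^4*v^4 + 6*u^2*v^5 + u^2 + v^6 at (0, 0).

5

The Hessian of f at 0 has rank 1. Corank 1: A-series; mu = 5 gives A_5.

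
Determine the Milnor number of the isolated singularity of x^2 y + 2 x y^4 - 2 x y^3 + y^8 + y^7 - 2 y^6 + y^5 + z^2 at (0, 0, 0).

9

The Hessian of f at 0 has rank 1. Corank 2; j^3 = x^2*y has shape L^2 M (L != M), so D-series; mu = 9 gives D_9.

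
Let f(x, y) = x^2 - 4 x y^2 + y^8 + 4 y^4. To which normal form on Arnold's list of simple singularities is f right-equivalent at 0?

The Hessian of f at 0 is [[2, 0], [0, 0]] with rank 1, so corank 1. A Groebner basis of the Jacobian ideal J(f) in C{x,y} is {x^4, x^3*y, -x/2 + y^2}; counting standard monomials gives mu = 7. Corank 1: A-series; mu = 7 gives A_7.

A_{7}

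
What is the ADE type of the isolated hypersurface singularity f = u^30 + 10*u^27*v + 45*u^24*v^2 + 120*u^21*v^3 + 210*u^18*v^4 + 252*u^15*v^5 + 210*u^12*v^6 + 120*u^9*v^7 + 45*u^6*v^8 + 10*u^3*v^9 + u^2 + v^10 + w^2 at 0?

The Hessian of f at 0 is [[2, 0, 0], [0, 0, 0], [0, 0, 2]] with rank 2, so corank 1. A Groebner basis of the Jacobian ideal J(f) in C{u,v,w} is {v^9, u, w}; counting standard monomials gives mu = 9. Corank 1: A-series; mu = 9 gives A_9.

A9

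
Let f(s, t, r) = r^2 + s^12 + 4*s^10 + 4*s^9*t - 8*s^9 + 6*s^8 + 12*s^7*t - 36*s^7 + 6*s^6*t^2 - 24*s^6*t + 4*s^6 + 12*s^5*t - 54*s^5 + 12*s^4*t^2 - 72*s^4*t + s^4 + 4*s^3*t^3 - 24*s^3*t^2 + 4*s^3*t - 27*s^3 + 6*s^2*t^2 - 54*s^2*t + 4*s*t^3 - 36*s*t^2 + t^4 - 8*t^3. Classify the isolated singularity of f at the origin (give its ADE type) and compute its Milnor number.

Type E_{6}, Milnor number mu = 6.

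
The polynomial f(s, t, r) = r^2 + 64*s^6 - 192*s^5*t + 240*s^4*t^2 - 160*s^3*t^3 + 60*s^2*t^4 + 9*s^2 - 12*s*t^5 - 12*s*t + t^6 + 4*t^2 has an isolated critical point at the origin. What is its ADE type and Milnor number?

The Hessian of f at 0 has rank 2. Corank 1: A-series; mu = 5 gives A_5.

Type A_5, Milnor number mu = 5.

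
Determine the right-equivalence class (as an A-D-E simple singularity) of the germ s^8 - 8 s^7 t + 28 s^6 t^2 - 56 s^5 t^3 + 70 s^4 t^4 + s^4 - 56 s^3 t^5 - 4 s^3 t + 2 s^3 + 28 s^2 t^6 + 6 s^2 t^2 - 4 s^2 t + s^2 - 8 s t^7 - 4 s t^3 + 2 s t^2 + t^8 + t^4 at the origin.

A_{7}

The Hessian of f at 0 has rank 1. Corank 1: A-series; mu = 7 gives A_7.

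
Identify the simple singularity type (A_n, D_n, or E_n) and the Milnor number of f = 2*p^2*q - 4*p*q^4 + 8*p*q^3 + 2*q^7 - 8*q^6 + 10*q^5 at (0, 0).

The Hessian of f at 0 is [[0, 0], [0, 0]] with rank 0, so corank 2. A Groebner basis of the Jacobian ideal J(f) in C{p,q} is {p^3, p^2*q, -2*p^2 + p*q^2, p^2/2 + p*q/2 + q^3}; counting standard monomials gives mu = 6. Corank 2; j^3 = 2*p^2*q has shape L^2 M (L != M), so D-series; mu = 6 gives D_6.

Type D_{6}, Milnor number mu = 6.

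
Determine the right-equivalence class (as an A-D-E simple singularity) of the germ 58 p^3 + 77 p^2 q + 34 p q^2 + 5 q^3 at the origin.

D_{4}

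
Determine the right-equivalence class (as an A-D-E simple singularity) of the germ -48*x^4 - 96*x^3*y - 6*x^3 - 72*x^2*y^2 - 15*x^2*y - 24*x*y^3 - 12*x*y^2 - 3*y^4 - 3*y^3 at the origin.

D_5

The Hessian of f at 0 is [[0, 0], [0, 0]] with rank 0, so corank 2. A Groebner basis of the Jacobian ideal J(f) in C{x,y} is {x*y^2 + x*y/8 + y^2/8, -x*y/8 + y^3 - y^2/8, x^2 + 3*x*y/2 + y^2/2}; counting standard monomials gives mu = 5. Corank 2; j^3 = -3*(x + y)^2*(2*x + y) has shape L^2 M (L != M), so D-series; mu = 5 gives D_5.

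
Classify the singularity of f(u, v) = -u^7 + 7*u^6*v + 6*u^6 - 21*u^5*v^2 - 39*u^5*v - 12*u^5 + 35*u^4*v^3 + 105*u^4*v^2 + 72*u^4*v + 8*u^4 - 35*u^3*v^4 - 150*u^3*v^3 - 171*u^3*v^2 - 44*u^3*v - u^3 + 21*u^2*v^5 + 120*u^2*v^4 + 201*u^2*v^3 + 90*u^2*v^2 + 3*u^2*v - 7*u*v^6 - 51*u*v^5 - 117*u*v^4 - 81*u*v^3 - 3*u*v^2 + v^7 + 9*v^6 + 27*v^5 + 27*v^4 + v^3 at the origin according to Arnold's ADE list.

E_{7}

The Hessian of f at 0 is [[0, 0], [0, 0]] with rank 0, so corank 2. A Groebner basis of the Jacobian ideal J(f) in C{u,v} is {3*u^2/4 - 3*u*v/2 + v^4 + v^3/4 + 3*v^2/4, u^3 - 15*u^2/4 + 15*u*v/2 - 9*v^3/4 - 15*v^2/4, u^2*v - 9*u^2/4 + 9*u*v/2 - 7*v^3/4 - 9*v^2/4, -u^2 + u*v^2 + 2*u*v - 4*v^3/3 - v^2}; counting standard monomials gives mu = 7. Corank 2; j^3 = -(u - v)^3 is a perfect cube, so E-series; the 4-jet and mu = 7 give E_7.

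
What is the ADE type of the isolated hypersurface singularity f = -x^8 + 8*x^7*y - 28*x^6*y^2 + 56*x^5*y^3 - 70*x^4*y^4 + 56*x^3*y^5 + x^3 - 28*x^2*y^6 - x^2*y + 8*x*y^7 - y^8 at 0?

D_{9}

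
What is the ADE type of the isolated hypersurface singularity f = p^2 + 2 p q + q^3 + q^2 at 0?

A_2

The Hessian of f at 0 is [[2, 2], [2, 2]] with rank 1, so corank 1. A Groebner basis of the Jacobian ideal J(f) in C{p,q} is {q^2, p + q}; counting standard monomials gives mu = 2. Corank 1: A-series; mu = 2 gives A_2.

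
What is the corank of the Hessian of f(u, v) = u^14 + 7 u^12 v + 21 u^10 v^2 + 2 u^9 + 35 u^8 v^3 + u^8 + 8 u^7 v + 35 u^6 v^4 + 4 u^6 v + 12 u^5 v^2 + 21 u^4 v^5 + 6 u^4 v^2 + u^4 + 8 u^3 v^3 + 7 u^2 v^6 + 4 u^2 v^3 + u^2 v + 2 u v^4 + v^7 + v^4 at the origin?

2

Hessian at 0 has rank 0.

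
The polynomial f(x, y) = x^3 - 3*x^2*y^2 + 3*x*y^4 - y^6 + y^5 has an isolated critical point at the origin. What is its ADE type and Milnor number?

Type E_{8}, Milnor number mu = 8.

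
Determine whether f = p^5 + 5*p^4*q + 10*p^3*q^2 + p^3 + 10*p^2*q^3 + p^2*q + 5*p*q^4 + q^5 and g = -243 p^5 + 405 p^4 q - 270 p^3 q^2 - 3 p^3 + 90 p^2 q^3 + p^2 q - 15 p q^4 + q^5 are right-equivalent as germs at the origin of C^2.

Yes.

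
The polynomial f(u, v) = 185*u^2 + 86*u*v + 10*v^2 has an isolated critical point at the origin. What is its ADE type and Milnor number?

The Hessian of f at 0 is [[370, 86], [86, 20]] with rank 2, so corank 0. A Groebner basis of the Jacobian ideal J(f) in C{u,v} is {u, v}; counting standard monomials gives mu = 1. Corank 0: nondegenerate Morse point, so A_1.

Type A_{1}, Milnor number mu = 1.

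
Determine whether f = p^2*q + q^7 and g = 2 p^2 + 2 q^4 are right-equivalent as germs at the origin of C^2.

No.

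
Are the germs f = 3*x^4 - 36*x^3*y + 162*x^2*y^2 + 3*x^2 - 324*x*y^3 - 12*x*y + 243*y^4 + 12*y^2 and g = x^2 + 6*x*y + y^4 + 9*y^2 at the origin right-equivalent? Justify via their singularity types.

Yes.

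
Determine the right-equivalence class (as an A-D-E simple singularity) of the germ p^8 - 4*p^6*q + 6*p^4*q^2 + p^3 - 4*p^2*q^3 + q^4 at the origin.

E6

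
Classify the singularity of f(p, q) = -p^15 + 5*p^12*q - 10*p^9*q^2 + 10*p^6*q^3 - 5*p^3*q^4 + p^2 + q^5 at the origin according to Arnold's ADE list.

A_4

The Hessian of f at 0 has rank 1. Corank 1: A-series; mu = 4 gives A_4.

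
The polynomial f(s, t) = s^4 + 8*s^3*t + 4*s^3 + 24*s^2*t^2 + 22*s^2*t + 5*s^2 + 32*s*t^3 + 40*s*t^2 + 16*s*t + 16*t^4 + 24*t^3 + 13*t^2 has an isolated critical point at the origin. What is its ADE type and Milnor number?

Type A_{1}, Milnor number mu = 1.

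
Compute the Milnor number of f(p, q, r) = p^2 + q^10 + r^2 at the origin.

The Hessian of f at 0 is [[2, 0, 0], [0, 0, 0], [0, 0, 2]] with rank 2, so corank 1. A Groebner basis of the Jacobian ideal J(f) in C{p,q,r} is {q^9, p, r}; counting standard monomials gives mu = 9. Corank 1: A-series; mu = 9 gives A_9.

9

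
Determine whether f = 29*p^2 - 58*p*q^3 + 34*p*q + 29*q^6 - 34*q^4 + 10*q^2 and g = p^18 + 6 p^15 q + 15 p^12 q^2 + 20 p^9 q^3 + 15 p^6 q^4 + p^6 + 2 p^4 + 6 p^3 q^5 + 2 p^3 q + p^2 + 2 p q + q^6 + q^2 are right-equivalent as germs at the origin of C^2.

No.

The Hessian of f at 0 is [[58, 34], [34, 20]] with rank 2, so corank 0. A Groebner basis of the Jacobian ideal J(f) in C{p,q} is {p, q}; counting standard monomials gives mu = 1. Corank 0: nondegenerate Morse point, so A_1. The Hessian of g at 0 is [[2, 2], [2, 2]] with rank 1, so corank 1. A Groebner basis of the Jacobian ideal J(g) in C{p,q} is {p*q^2 + p + q, -p + q^3 - q, p^2 + 2*p*q + q^2}; counting standard monomials gives mu = 5. Corank 1: A-series; mu = 5 gives A_5. f is A_1 but g is A_5, hence not right-equivalent.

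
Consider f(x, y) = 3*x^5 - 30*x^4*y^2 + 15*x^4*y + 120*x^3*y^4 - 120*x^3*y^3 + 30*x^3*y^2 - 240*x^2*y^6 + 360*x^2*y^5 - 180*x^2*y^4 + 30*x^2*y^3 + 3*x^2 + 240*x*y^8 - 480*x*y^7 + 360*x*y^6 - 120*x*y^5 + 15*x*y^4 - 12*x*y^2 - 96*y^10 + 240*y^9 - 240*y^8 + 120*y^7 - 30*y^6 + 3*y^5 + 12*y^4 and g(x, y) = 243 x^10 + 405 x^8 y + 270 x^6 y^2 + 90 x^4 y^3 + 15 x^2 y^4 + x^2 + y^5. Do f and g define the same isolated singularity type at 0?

The Hessian of f at 0 is [[6, 0], [0, 0]] with rank 1, so corank 1. A Groebner basis of the Jacobian ideal J(f) in C{x,y} is {x^2, -x/2 + y^2}; counting standard monomials gives mu = 4. Corank 1: A-series; mu = 4 gives A_4. The Hessian of g at 0 is [[2, 0], [0, 0]] with rank 1, so corank 1. A Groebner basis of the Jacobian ideal J(g) in C{x,y} is {y^4, x}; counting standard monomials gives mu = 4. Corank 1: A-series; mu = 4 gives A_4. Both have type A_4, hence right-equivalent.

Yes.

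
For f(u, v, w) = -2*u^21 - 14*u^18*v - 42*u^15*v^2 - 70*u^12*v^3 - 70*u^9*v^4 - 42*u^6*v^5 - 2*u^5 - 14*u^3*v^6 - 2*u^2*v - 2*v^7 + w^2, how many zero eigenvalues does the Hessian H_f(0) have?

2

Hessian at 0 has rank 1.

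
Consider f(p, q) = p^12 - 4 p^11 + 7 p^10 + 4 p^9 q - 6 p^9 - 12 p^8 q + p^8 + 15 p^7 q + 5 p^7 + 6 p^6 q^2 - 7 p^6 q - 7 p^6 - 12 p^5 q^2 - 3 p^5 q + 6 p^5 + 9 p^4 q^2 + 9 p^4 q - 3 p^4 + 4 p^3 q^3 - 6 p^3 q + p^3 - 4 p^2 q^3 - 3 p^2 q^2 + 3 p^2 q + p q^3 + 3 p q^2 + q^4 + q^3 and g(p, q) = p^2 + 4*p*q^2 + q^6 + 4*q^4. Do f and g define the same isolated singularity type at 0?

The Hessian of f at 0 has rank 0. Corank 2; j^3 = (p + q)^3 is a perfect cube, so E-series; the 4-jet and mu = 7 give E_7. The Hessian of g at 0 has rank 1. Corank 1: A-series; mu = 5 gives A_5. f is E_7 but g is A_5, hence not right-equivalent.

No.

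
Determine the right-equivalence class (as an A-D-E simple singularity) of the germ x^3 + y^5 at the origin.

E_8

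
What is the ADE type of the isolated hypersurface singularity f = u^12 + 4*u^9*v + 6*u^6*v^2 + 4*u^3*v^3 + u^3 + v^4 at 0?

E_6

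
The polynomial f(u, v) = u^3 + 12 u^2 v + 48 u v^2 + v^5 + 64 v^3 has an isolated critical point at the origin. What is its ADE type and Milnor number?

Type E_{8}, Milnor number mu = 8.

The Hessian of f at 0 is [[0, 0], [0, 0]] with rank 0, so corank 2. A Groebner basis of the Jacobian ideal J(f) in C{u,v} is {v^4, u^2 + 8*u*v + 16*v^2}; counting standard monomials gives mu = 8. Corank 2; j^3 = (u + 4*v)^3 is a perfect cube, so E-series; the 5-jet and mu = 8 give E_8.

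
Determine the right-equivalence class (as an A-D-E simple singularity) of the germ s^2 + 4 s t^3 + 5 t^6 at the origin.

A_5

The Hessian of f at 0 has rank 1. Corank 1: A-series; mu = 5 gives A_5.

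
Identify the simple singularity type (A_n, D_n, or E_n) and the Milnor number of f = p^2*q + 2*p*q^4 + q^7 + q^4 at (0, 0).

Type D_5, Milnor number mu = 5.

The Hessian of f at 0 has rank 0. Corank 2; j^3 = p^2*q has shape L^2 M (L != M), so D-series; mu = 5 gives D_5.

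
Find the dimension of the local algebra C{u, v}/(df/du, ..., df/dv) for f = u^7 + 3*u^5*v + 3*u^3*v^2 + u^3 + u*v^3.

The Hessian of f at 0 is [[0, 0], [0, 0]] with rank 0, so corank 2. A Groebner basis of the Jacobian ideal J(f) in C{u,v} is {u^3, u*v^2, 3*u^2 + v^3}; counting standard monomials gives mu = 7. Corank 2; j^3 = u^3 is a perfect cube, so E-series; the 4-jet and mu = 7 give E_7.

7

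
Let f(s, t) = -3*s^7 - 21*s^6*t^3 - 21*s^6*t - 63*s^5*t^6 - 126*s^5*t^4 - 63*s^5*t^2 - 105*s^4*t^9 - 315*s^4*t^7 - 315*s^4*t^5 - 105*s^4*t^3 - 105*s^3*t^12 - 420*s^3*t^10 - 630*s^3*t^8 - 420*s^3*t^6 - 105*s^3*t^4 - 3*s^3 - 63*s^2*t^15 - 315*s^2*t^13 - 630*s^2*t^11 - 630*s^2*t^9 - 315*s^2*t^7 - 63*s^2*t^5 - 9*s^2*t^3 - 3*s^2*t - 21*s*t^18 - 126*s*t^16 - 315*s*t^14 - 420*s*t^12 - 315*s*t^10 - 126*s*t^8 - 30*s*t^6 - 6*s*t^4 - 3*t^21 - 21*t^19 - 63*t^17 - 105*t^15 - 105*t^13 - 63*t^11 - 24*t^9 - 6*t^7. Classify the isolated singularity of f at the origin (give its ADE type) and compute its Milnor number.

The Hessian of f at 0 has rank 0. Corank 2; j^3 = -3*s^2*(s + t) has shape L^2 M (L != M), so D-series; mu = 8 gives D_8.

Type D_8, Milnor number mu = 8.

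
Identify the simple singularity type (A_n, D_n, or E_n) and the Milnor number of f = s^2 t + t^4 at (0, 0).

Type D_{5}, Milnor number mu = 5.

The Hessian of f at 0 is [[0, 0], [0, 0]] with rank 0, so corank 2. A Groebner basis of the Jacobian ideal J(f) in C{s,t} is {s^3, s^2/4 + t^3, s*t}; counting standard monomials gives mu = 5. Corank 2; j^3 = s^2*t has shape L^2 M (L != M), so D-series; mu = 5 gives D_5.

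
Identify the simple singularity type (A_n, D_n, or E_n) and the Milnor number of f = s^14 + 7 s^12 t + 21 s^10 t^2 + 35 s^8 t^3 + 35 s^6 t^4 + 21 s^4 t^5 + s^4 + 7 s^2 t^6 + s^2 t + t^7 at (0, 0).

Type D_{8}, Milnor number mu = 8.

The Hessian of f at 0 has rank 0. Corank 2; j^3 = s^2*t has shape L^2 M (L != M), so D-series; mu = 8 gives D_8.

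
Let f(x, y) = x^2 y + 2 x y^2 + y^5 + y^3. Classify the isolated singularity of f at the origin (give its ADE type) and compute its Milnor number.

The Hessian of f at 0 is [[0, 0], [0, 0]] with rank 0, so corank 2. A Groebner basis of the Jacobian ideal J(f) in C{x,y} is {x^2/5 + y^4 - y^2/5, x^3 + y^3, x*y + y^2}; counting standard monomials gives mu = 6. Corank 2; j^3 = y*(x + y)^2 has shape L^2 M (L != M), so D-series; mu = 6 gives D_6.

Type D_6, Milnor number mu = 6.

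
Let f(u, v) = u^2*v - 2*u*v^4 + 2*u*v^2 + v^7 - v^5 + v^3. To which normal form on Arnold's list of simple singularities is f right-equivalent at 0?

D6

The Hessian of f at 0 has rank 0. Corank 2; j^3 = v*(u + v)^2 has shape L^2 M (L != M), so D-series; mu = 6 gives D_6.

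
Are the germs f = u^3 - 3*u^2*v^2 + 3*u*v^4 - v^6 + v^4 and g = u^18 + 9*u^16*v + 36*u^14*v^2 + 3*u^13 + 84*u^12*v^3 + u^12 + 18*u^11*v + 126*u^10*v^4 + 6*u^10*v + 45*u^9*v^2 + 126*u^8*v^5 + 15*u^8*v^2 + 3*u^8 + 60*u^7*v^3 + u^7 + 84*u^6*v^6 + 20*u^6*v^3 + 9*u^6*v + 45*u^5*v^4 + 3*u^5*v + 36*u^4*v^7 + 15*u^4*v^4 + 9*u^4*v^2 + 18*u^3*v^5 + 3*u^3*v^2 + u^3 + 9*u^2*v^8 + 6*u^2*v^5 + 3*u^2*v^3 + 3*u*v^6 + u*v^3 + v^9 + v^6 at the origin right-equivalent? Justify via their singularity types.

The Hessian of f at 0 has rank 0. Corank 2; j^3 = u^3 is a perfect cube, so E-series; the 4-jet and mu = 6 give E_6. The Hessian of g at 0 has rank 0. Corank 2; j^3 = u^3 is a perfect cube, so E-series; the 4-jet and mu = 7 give E_7. f is E_6 but g is E_7, hence not right-equivalent.

No.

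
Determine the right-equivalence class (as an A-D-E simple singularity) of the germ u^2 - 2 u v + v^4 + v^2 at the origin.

The Hessian of f at 0 is [[2, -2], [-2, 2]] with rank 1, so corank 1. A Groebner basis of the Jacobian ideal J(f) in C{u,v} is {v^3, u - v}; counting standard monomials gives mu = 3. Corank 1: A-series; mu = 3 gives A_3.

A_3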